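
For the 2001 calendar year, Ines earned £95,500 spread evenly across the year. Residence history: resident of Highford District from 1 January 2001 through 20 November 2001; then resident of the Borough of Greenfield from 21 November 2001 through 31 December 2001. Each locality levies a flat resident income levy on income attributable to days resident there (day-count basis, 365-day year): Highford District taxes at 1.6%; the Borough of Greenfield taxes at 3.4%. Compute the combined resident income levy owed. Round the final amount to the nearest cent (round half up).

Highford District, 1 January – 20 November 2001: 324 days → £95,500 × 1.6% × 324/365 = £1,356.3616
The Borough of Greenfield, 21 November – 31 December 2001: 41 days → £95,500 × 3.4% × 41/365 = £364.7315
Total = £1,721.0932

£1,721.09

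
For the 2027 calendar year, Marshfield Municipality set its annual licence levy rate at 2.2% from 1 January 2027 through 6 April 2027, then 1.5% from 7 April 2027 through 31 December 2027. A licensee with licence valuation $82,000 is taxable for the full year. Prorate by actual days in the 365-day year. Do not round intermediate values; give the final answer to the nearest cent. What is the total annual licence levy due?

$1,380.97

1 January – 6 April 2027: 96 days at 2.2% → $82,000 × 2.2% × 96/365 = $474.4767
7 April – 31 December 2027: 269 days at 1.5% → $82,000 × 1.5% × 269/365 = $906.4932
Total = $1,380.9699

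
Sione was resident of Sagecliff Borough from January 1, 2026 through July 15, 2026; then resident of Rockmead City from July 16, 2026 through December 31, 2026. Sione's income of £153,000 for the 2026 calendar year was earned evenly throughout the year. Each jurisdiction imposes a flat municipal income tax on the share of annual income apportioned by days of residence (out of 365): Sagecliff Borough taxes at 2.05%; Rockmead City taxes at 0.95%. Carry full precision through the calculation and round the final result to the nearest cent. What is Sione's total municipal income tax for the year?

Sagecliff Borough, January 1 – July 15, 2026: 196 days → £153,000 × 2.05% × 196/365 = £1,684.2575
Rockmead City, July 16 – December 31, 2026: 169 days → £153,000 × 0.95% × 169/365 = £672.9904
Total = £2,357.2479

£2,357.25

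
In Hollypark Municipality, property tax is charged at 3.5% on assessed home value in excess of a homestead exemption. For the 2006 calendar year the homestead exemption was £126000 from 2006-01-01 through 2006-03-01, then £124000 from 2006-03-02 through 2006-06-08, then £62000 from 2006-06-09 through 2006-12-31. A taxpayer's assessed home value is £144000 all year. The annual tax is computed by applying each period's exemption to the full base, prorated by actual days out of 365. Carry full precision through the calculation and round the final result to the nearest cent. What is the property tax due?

£1913.21

2006-01-01 to 2006-03-01: 60 days, exemption £126000 → (£144000 − £126000) × 3.5% × 60/365 = £103.5616
2006-03-02 to 2006-06-08: 99 days, exemption £124000 → (£144000 − £124000) × 3.5% × 99/365 = £189.8630
2006-06-09 to 2006-12-31: 206 days, exemption £62000 → (£144000 − £62000) × 3.5% × 206/365 = £1619.7808
Total = £1913.2055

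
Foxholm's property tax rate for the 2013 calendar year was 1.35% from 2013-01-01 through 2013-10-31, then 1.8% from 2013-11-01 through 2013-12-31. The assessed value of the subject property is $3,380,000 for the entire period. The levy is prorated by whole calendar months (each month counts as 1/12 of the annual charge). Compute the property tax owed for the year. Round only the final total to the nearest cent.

$48,165.00

2013-01-01 to 2013-10-31: 10 months at 1.35% → $3,380,000 × 1.35% × 10/12 = $38,025.0000
2013-11-01 to 2013-12-31: 2 months at 1.8% → $3,380,000 × 1.8% × 2/12 = $10,140.0000
Total = $48,165.0000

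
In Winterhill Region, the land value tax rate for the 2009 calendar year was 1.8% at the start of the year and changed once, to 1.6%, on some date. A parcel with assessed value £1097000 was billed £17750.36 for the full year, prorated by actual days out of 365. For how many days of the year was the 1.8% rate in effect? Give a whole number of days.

33 days

Let d = days at the first rate; then 365 − d days at the second rate.
£1097000 × [1.8%·d + 1.6%·(365−d)] / 365 = £17750.36
Solving gives d = 33, so the new rate took effect on February 3, 2009.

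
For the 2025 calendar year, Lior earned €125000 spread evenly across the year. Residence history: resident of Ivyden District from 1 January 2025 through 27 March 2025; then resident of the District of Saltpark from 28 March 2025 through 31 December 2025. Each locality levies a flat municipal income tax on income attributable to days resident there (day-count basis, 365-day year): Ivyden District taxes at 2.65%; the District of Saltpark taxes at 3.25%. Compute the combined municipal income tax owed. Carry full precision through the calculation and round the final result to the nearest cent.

Ivyden District, 1 January – 27 March 2025: 86 days → €125000 × 2.65% × 86/365 = €780.4795
The District of Saltpark, 28 March – 31 December 2025: 279 days → €125000 × 3.25% × 279/365 = €3105.3082
Total = €3885.7877

€3885.79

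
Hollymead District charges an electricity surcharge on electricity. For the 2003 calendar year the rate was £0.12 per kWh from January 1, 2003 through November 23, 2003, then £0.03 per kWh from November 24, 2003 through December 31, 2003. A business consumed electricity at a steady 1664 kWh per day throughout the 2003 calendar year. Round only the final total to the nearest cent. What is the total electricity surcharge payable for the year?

January 1 – November 23, 2003: 327 days × 1664 kWh/day = 544,128 kWh at £0.12/kWh → £65295.36
November 24 – December 31, 2003: 38 days × 1664 kWh/day = 63,232 kWh at £0.03/kWh → £1896.96

£67192.32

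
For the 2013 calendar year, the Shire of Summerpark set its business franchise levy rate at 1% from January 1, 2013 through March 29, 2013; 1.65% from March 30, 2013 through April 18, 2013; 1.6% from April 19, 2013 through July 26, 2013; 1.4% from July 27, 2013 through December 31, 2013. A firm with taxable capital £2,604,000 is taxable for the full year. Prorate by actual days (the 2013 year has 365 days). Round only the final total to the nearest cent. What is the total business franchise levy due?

£35,714.04

January 1 – March 29, 2013: 88 days at 1% → £2,604,000 × 1% × 88/365 = £6,278.1370
March 30 – April 18, 2013: 20 days at 1.65% → £2,604,000 × 1.65% × 20/365 = £2,354.3014
April 19 – July 26, 2013: 99 days at 1.6% → £2,604,000 × 1.6% × 99/365 = £11,300.6466
July 27 – December 31, 2013: 158 days at 1.4% → £2,604,000 × 1.4% × 158/365 = £15,780.9534
Total = £35,714.0384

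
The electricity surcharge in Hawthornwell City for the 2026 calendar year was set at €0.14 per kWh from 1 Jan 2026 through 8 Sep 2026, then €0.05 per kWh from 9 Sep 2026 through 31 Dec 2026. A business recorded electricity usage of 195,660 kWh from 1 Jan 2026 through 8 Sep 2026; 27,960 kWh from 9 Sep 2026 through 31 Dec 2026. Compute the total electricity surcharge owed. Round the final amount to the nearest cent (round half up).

€28,790.40

1 Jan – 8 Sep 2026: 195,660 kWh at €0.14/kWh → €27,392.40
9 Sep – 31 Dec 2026: 27,960 kWh at €0.05/kWh → €1,398.00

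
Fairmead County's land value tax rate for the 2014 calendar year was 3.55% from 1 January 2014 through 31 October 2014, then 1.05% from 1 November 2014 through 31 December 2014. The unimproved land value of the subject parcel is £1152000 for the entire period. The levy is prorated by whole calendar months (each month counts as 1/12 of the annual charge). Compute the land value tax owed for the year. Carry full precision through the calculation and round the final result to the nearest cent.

1 January – 31 October 2014: 10 months at 3.55% → £1152000 × 3.55% × 10/12 = £34080.0000
1 November – 31 December 2014: 2 months at 1.05% → £1152000 × 1.05% × 2/12 = £2016.0000
Total = £36096.0000

£36096.00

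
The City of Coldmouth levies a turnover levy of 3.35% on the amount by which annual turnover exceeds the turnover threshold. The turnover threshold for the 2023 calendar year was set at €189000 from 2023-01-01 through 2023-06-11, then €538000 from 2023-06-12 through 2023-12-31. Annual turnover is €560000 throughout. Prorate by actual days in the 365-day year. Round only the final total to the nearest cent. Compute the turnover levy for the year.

2023-01-01 to 2023-06-11: 162 days, exemption €189000 → (€560000 − €189000) × 3.35% × 162/365 = €5516.2110
2023-06-12 to 2023-12-31: 203 days, exemption €538000 → (€560000 − €538000) × 3.35% × 203/365 = €409.8932
Total = €5926.1041

€5926.10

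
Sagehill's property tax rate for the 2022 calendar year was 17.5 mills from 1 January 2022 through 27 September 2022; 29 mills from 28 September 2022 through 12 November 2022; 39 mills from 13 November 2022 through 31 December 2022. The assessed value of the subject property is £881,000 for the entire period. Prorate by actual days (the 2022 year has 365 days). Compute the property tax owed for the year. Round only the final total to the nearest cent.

£19,237.18

1 January – 27 September 2022: 270 days at 17.5 mills → £881,000 × 1.75% × 270/365 = £11,404.7260
28 September – 12 November 2022: 46 days at 29 mills → £881,000 × 2.9% × 46/365 = £3,219.8740
13 November – 31 December 2022: 49 days at 39 mills → £881,000 × 3.9% × 49/365 = £4,612.5781
Total = £19,237.1781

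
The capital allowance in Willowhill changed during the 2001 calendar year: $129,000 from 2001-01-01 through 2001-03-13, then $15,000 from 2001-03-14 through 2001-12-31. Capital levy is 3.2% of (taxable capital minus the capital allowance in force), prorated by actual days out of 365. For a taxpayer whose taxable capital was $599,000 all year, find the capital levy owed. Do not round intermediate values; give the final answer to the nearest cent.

2001-01-01 to 2001-03-13: 72 days, exemption $129,000 → ($599,000 − $129,000) × 3.2% × 72/365 = $2,966.7945
2001-03-14 to 2001-12-31: 293 days, exemption $15,000 → ($599,000 − $15,000) × 3.2% × 293/365 = $15,001.6000
Total = $17,968.3945

$17,968.39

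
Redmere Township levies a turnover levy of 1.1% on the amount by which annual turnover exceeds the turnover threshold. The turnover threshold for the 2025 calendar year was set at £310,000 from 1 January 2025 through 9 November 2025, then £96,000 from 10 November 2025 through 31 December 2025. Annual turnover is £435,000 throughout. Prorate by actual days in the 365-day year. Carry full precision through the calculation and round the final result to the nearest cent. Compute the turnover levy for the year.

1 January – 9 November 2025: 313 days, exemption £310,000 → (£435,000 − £310,000) × 1.1% × 313/365 = £1,179.1096
10 November – 31 December 2025: 52 days, exemption £96,000 → (£435,000 − £96,000) × 1.1% × 52/365 = £531.2548
Total = £1,710.3644

£1,710.36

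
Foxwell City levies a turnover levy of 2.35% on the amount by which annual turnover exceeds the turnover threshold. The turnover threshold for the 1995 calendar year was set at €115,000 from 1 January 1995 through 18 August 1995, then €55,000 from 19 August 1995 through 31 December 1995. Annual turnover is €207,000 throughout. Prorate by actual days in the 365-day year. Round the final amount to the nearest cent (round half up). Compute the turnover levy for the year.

1 January – 18 August 1995: 230 days, exemption €115,000 → (€207,000 − €115,000) × 2.35% × 230/365 = €1,362.3562
19 August – 31 December 1995: 135 days, exemption €55,000 → (€207,000 − €55,000) × 2.35% × 135/365 = €1,321.1507
Total = €2,683.5068

€2,683.51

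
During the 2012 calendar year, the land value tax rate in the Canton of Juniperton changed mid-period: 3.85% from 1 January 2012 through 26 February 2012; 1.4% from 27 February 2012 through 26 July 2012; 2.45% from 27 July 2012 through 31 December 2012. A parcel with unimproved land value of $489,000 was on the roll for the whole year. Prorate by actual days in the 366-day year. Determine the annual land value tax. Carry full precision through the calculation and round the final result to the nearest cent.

$10,928.35

1 January – 26 February 2012: 57 days at 3.85% → $489,000 × 3.85% × 57/366 = $2,931.9959
27 February – 26 July 2012: 151 days at 1.4% → $489,000 × 1.4% × 151/366 = $2,824.4426
27 July – 31 December 2012: 158 days at 2.45% → $489,000 × 2.45% × 158/366 = $5,171.9098
Total = $10,928.3484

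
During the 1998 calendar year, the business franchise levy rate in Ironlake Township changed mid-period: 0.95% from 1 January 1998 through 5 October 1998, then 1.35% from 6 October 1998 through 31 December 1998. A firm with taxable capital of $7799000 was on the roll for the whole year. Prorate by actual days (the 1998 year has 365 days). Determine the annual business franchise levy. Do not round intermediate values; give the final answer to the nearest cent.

$81526.26

1 January – 5 October 1998: 278 days at 0.95% → $7799000 × 0.95% × 278/365 = $56430.5726
6 October – 31 December 1998: 87 days at 1.35% → $7799000 × 1.35% × 87/365 = $25095.6863
Total = $81526.2589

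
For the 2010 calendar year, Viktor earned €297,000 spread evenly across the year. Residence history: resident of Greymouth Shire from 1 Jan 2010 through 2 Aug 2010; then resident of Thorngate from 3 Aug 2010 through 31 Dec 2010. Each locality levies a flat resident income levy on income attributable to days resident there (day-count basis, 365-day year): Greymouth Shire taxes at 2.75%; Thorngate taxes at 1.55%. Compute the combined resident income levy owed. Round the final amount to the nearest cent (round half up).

Greymouth Shire, 1 Jan – 2 Aug 2010: 214 days → €297,000 × 2.75% × 214/365 = €4,788.6164
Thorngate, 3 Aug – 31 Dec 2010: 151 days → €297,000 × 1.55% × 151/365 = €1,904.4616
Total = €6,693.0781

€6,693.08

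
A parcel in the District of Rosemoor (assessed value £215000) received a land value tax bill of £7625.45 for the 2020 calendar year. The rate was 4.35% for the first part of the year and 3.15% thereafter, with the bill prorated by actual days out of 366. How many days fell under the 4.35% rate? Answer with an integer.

121 days

Let d = days at the first rate; then 366 − d days at the second rate.
£215000 × [4.35%·d + 3.15%·(366−d)] / 366 = £7625.45
Solving gives d = 121, so the new rate took effect on 1 May 2020.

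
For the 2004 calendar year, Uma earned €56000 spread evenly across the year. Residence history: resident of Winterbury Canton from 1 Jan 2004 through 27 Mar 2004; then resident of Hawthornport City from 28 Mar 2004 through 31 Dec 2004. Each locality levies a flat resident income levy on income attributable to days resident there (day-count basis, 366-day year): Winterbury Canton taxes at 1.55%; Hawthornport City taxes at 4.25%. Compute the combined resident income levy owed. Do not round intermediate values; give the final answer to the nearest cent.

Winterbury Canton, 1 Jan – 27 Mar 2004: 87 days → €56000 × 1.55% × 87/366 = €206.3279
Hawthornport City, 28 Mar – 31 Dec 2004: 279 days → €56000 × 4.25% × 279/366 = €1814.2623
Total = €2020.5902

€2020.59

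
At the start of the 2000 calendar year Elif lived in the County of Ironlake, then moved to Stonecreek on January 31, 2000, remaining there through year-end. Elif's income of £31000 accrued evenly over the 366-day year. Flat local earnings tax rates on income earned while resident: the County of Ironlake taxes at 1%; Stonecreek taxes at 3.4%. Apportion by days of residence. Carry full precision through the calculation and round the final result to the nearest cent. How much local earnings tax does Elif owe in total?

£993.02

The County of Ironlake, January 1 – January 30, 2000: 30 days → £31000 × 1% × 30/366 = £25.4098
Stonecreek, January 31 – December 31, 2000: 336 days → £31000 × 3.4% × 336/366 = £967.6066
Total = £993.0164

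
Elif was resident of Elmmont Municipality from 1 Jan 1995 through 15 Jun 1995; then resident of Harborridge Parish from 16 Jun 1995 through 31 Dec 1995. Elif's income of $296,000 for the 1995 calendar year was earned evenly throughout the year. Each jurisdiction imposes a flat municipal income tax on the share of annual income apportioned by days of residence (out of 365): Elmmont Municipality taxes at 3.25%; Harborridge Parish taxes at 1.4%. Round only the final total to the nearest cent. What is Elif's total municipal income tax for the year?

Elmmont Municipality, 1 Jan – 15 Jun 1995: 166 days → $296,000 × 3.25% × 166/365 = $4,375.1233
Harborridge Parish, 16 Jun – 31 Dec 1995: 199 days → $296,000 × 1.4% × 199/365 = $2,259.3315
Total = $6,634.4548

$6,634.45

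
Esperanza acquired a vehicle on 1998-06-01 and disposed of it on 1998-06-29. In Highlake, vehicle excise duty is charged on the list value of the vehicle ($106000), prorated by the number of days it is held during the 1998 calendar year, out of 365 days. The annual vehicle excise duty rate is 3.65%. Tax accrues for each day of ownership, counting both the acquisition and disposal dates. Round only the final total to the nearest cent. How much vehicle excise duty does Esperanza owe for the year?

$307.40

Days held (1998-06-01 to 1998-06-29): 29 out of 365
Tax = $106000 × 3.65% × 29/365 = $307.4000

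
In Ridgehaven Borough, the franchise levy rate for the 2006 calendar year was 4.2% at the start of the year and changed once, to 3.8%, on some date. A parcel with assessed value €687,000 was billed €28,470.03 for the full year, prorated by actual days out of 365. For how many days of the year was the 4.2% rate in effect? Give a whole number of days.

Let d = days at the first rate; then 365 − d days at the second rate.
€687,000 × [4.2%·d + 3.8%·(365−d)] / 365 = €28,470.03
Solving gives d = 314, so the new rate took effect on 11 November 2006.

314 days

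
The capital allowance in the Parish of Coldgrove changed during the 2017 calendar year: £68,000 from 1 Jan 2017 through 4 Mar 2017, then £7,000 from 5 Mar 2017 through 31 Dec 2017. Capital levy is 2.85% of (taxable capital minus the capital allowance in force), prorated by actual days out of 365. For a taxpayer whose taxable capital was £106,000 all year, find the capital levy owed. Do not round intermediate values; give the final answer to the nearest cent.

£2,521.43

1 Jan – 4 Mar 2017: 63 days, exemption £68,000 → (£106,000 − £68,000) × 2.85% × 63/365 = £186.9288
5 Mar – 31 Dec 2017: 302 days, exemption £7,000 → (£106,000 − £7,000) × 2.85% × 302/365 = £2,334.5014
Total = £2,521.4301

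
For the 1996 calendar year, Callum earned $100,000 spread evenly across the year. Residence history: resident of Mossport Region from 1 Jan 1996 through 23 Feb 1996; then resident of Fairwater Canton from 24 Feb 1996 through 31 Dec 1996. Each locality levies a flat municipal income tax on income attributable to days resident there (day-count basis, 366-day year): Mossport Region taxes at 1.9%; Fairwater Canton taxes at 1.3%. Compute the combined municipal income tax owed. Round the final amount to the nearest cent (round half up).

$1,388.52

Mossport Region, 1 Jan – 23 Feb 1996: 54 days → $100,000 × 1.9% × 54/366 = $280.3279
Fairwater Canton, 24 Feb – 31 Dec 1996: 312 days → $100,000 × 1.3% × 312/366 = $1,108.1967
Total = $1,388.5246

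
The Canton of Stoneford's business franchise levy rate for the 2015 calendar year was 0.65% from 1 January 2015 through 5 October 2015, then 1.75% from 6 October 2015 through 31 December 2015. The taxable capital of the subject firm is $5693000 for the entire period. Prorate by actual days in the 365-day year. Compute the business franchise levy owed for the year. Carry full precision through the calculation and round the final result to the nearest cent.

1 January – 5 October 2015: 278 days at 0.65% → $5693000 × 0.65% × 278/365 = $28184.2493
6 October – 31 December 2015: 87 days at 1.75% → $5693000 × 1.75% × 87/365 = $23746.8288
Total = $51931.0781

$51931.08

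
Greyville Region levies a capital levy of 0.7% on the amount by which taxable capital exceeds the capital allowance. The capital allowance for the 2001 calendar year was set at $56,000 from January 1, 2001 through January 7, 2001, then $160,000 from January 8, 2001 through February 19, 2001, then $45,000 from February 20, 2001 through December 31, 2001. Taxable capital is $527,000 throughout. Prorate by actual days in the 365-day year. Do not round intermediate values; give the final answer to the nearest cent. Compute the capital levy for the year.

January 1 – January 7, 2001: 7 days, exemption $56,000 → ($527,000 − $56,000) × 0.7% × 7/365 = $63.2301
January 8 – February 19, 2001: 43 days, exemption $160,000 → ($527,000 − $160,000) × 0.7% × 43/365 = $302.6493
February 20 – December 31, 2001: 315 days, exemption $45,000 → ($527,000 − $45,000) × 0.7% × 315/365 = $2,911.8082
Total = $3,277.6877

$3,277.69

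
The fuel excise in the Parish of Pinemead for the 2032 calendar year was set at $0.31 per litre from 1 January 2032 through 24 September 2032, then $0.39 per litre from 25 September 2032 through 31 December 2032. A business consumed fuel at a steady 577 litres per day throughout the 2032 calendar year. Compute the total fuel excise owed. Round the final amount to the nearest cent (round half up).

$69990.10

1 January – 24 September 2032: 268 days × 577 litres/day = 154,636 litres at $0.31/litre → $47937.16
25 September – 31 December 2032: 98 days × 577 litres/day = 56,546 litres at $0.39/litre → $22052.94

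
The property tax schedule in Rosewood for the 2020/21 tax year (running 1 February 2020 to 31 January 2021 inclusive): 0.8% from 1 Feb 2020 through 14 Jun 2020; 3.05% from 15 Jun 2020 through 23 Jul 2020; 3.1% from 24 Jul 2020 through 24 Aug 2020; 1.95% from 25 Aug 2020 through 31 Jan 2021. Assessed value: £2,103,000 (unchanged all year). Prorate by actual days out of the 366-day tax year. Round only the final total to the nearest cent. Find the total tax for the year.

1 Feb – 14 Jun 2020: 135 days at 0.8% → £2,103,000 × 0.8% × 135/366 = £6,205.5738
15 Jun – 23 Jul 2020: 39 days at 3.05% → £2,103,000 × 3.05% × 39/366 = £6,834.7500
24 Jul – 24 Aug 2020: 32 days at 3.1% → £2,103,000 × 3.1% × 32/366 = £5,699.9344
25 Aug 2020 – 31 Jan 2021: 160 days at 1.95% → £2,103,000 × 1.95% × 160/366 = £17,927.2131
Total = £36,667.4713

£36,667.47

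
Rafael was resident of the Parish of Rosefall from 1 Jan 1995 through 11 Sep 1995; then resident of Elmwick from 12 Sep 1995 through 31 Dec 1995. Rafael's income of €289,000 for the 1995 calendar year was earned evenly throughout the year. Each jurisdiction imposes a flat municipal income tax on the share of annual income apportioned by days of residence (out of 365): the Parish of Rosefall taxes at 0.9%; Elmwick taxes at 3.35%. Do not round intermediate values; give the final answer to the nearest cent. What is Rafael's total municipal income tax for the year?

The Parish of Rosefall, 1 Jan – 11 Sep 1995: 254 days → €289,000 × 0.9% × 254/365 = €1,810.0110
Elmwick, 12 Sep – 31 Dec 1995: 111 days → €289,000 × 3.35% × 111/365 = €2,944.2370
Total = €4,754.2479

€4,754.25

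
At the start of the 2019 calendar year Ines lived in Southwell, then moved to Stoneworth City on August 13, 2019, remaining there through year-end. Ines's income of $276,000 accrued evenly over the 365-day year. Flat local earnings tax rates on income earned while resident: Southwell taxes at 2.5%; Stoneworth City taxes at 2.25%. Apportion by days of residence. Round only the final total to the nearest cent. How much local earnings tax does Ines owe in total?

$6,633.45

Southwell, January 1 – August 12, 2019: 224 days → $276,000 × 2.5% × 224/365 = $4,234.5205
Stoneworth City, August 13 – December 31, 2019: 141 days → $276,000 × 2.25% × 141/365 = $2,398.9315
Total = $6,633.4521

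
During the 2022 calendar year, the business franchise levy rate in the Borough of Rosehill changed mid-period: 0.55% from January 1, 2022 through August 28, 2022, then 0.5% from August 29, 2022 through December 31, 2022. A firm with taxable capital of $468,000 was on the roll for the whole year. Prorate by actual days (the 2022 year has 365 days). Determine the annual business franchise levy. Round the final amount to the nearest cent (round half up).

January 1 – August 28, 2022: 240 days at 0.55% → $468,000 × 0.55% × 240/365 = $1,692.4932
August 29 – December 31, 2022: 125 days at 0.5% → $468,000 × 0.5% × 125/365 = $801.3699
Total = $2,493.8630

$2,493.86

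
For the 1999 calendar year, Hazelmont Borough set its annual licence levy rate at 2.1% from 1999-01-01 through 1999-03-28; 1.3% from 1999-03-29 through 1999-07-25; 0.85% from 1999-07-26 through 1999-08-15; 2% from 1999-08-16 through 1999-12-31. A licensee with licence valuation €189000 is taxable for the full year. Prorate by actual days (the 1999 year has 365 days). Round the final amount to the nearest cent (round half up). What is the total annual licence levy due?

1999-01-01 to 1999-03-28: 87 days at 2.1% → €189000 × 2.1% × 87/365 = €946.0356
1999-03-29 to 1999-07-25: 119 days at 1.3% → €189000 × 1.3% × 119/365 = €801.0493
1999-07-26 to 1999-08-15: 21 days at 0.85% → €189000 × 0.85% × 21/365 = €92.4288
1999-08-16 to 1999-12-31: 138 days at 2% → €189000 × 2% × 138/365 = €1429.1507
Total = €3268.6644

€3268.66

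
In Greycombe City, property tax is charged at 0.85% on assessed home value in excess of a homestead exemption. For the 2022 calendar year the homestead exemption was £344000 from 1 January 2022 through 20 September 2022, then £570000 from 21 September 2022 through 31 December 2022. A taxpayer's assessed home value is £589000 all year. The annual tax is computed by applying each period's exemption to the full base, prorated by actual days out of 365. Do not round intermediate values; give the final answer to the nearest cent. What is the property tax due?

£1545.67

1 January – 20 September 2022: 263 days, exemption £344000 → (£589000 − £344000) × 0.85% × 263/365 = £1500.5411
21 September – 31 December 2022: 102 days, exemption £570000 → (£589000 − £570000) × 0.85% × 102/365 = £45.1315
Total = £1545.6726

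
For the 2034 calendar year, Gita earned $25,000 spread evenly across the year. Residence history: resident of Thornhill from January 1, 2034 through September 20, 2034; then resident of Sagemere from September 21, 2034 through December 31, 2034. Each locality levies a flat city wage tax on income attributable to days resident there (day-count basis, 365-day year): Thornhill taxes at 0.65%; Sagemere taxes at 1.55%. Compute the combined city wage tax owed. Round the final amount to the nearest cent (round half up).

Thornhill, January 1 – September 20, 2034: 263 days → $25,000 × 0.65% × 263/365 = $117.0890
Sagemere, September 21 – December 31, 2034: 102 days → $25,000 × 1.55% × 102/365 = $108.2877
Total = $225.3767

$225.38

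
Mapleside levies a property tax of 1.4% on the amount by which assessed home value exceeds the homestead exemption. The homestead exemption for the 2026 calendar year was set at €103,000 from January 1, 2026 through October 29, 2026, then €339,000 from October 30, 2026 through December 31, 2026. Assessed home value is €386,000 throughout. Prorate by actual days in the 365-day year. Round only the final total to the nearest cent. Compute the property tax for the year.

€3,391.72

January 1 – October 29, 2026: 302 days, exemption €103,000 → (€386,000 − €103,000) × 1.4% × 302/365 = €3,278.1479
October 30 – December 31, 2026: 63 days, exemption €339,000 → (€386,000 − €339,000) × 1.4% × 63/365 = €113.5726
Total = €3,391.7205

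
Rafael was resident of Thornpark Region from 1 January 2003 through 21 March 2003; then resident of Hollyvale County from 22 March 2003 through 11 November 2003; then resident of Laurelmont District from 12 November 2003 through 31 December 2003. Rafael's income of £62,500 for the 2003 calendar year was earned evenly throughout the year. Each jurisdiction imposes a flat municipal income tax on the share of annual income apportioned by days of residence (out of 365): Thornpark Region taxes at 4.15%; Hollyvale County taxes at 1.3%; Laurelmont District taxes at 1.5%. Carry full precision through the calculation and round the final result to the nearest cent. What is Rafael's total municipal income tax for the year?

£1,220.03

Thornpark Region, 1 January – 21 March 2003: 80 days → £62,500 × 4.15% × 80/365 = £568.4932
Hollyvale County, 22 March – 11 November 2003: 235 days → £62,500 × 1.3% × 235/365 = £523.1164
Laurelmont District, 12 November – 31 December 2003: 50 days → £62,500 × 1.5% × 50/365 = £128.4247
Total = £1,220.0342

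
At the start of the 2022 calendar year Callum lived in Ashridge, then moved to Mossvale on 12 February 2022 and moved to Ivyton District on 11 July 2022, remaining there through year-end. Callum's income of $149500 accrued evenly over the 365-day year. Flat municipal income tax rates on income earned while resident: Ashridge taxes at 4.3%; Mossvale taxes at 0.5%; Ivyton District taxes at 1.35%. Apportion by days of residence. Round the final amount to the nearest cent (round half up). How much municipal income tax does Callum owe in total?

Ashridge, 1 January – 11 February 2022: 42 days → $149500 × 4.3% × 42/365 = $739.7178
Mossvale, 12 February – 10 July 2022: 149 days → $149500 × 0.5% × 149/365 = $305.1438
Ivyton District, 11 July – 31 December 2022: 174 days → $149500 × 1.35% × 174/365 = $962.1247
Total = $2006.9863

$2006.99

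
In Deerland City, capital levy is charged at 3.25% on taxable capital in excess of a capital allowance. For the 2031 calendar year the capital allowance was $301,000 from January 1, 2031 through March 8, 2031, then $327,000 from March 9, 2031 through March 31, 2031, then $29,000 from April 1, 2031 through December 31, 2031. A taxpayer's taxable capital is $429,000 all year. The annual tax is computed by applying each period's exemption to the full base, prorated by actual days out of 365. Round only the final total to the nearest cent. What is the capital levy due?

January 1 – March 8, 2031: 67 days, exemption $301,000 → ($429,000 − $301,000) × 3.25% × 67/365 = $763.6164
March 9 – March 31, 2031: 23 days, exemption $327,000 → ($429,000 − $327,000) × 3.25% × 23/365 = $208.8904
April 1 – December 31, 2031: 275 days, exemption $29,000 → ($429,000 − $29,000) × 3.25% × 275/365 = $9,794.5205
Total = $10,767.0274

$10,767.03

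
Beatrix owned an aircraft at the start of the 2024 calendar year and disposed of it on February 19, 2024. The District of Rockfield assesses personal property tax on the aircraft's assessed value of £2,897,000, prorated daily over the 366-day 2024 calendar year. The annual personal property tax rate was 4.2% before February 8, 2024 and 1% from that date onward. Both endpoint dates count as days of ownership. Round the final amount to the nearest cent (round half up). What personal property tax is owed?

January 1 – February 7, 2024: 38 days at 4.2% → £2,897,000 × 4.2% × 38/366 = £12,632.8197
February 8 – February 19, 2024: 12 days at 1% → £2,897,000 × 1% × 12/366 = £949.8361
Total = £13,582.6557

£13,582.66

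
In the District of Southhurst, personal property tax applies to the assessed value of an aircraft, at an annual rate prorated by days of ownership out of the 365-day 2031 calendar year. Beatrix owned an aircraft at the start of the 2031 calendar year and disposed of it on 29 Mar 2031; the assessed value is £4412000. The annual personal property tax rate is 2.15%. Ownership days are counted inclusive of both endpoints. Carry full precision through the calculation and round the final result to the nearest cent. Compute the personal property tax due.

£22869.87

Days held (1 Jan – 29 Mar 2031): 88 out of 365
Tax = £4412000 × 2.15% × 88/365 = £22869.8740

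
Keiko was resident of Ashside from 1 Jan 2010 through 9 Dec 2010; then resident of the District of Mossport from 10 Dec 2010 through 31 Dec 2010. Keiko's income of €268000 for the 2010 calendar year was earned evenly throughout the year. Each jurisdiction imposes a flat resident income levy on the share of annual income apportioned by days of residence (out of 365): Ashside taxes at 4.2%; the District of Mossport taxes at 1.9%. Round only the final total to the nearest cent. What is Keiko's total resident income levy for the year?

Ashside, 1 Jan – 9 Dec 2010: 343 days → €268000 × 4.2% × 343/365 = €10577.5562
The District of Mossport, 10 Dec – 31 Dec 2010: 22 days → €268000 × 1.9% × 22/365 = €306.9151
Total = €10884.4712

€10884.47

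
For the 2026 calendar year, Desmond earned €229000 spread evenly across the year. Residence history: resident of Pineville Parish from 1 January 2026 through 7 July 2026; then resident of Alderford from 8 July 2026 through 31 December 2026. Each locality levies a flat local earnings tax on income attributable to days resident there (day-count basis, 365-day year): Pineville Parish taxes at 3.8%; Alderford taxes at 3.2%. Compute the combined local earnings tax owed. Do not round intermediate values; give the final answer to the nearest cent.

€8035.70

Pineville Parish, 1 January – 7 July 2026: 188 days → €229000 × 3.8% × 188/365 = €4482.1260
Alderford, 8 July – 31 December 2026: 177 days → €229000 × 3.2% × 177/365 = €3553.5781
Total = €8035.7041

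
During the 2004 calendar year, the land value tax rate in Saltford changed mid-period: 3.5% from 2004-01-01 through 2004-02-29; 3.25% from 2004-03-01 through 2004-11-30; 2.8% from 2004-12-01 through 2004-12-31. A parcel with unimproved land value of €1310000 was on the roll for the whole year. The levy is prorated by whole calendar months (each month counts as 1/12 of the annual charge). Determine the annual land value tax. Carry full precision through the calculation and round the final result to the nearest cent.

2004-01-01 to 2004-02-29: 2 months at 3.5% → €1310000 × 3.5% × 2/12 = €7641.6667
2004-03-01 to 2004-11-30: 9 months at 3.25% → €1310000 × 3.25% × 9/12 = €31931.2500
2004-12-01 to 2004-12-31: 1 month at 2.8% → €1310000 × 2.8% × 1/12 = €3056.6667
Total = €42629.5833

€42629.58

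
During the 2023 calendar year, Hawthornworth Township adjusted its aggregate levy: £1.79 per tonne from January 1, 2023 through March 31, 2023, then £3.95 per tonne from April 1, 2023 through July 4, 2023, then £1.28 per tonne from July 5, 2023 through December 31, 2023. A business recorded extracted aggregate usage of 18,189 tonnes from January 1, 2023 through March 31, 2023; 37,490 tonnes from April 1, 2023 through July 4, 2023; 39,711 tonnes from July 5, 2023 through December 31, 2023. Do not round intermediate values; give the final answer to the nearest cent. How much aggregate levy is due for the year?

£231473.89

January 1 – March 31, 2023: 18,189 tonnes at £1.79/tonne → £32558.31
April 1 – July 4, 2023: 37,490 tonnes at £3.95/tonne → £148085.50
July 5 – December 31, 2023: 39,711 tonnes at £1.28/tonne → £50830.08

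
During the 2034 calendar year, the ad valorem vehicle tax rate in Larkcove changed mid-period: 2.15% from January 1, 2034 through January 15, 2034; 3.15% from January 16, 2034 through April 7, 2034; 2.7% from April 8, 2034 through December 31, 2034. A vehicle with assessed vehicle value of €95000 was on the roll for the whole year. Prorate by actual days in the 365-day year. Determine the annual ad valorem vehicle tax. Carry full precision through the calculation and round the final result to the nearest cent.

January 1 – January 15, 2034: 15 days at 2.15% → €95000 × 2.15% × 15/365 = €83.9384
January 16 – April 7, 2034: 82 days at 3.15% → €95000 × 3.15% × 82/365 = €672.2877
April 8 – December 31, 2034: 268 days at 2.7% → €95000 × 2.7% × 268/365 = €1883.3425
Total = €2639.5685

€2639.57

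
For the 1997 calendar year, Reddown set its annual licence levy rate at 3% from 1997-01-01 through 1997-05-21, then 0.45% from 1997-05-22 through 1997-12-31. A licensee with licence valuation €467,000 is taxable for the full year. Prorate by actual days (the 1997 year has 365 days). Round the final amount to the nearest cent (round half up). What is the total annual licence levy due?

€6,701.77

1997-01-01 to 1997-05-21: 141 days at 3% → €467,000 × 3% × 141/365 = €5,412.0822
1997-05-22 to 1997-12-31: 224 days at 0.45% → €467,000 × 0.45% × 224/365 = €1,289.6877
Total = €6,701.7699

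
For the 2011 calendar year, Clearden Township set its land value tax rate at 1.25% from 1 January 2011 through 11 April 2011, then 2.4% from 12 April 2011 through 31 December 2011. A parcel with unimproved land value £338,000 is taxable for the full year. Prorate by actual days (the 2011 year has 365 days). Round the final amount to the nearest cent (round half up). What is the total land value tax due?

£7,036.42

1 January – 11 April 2011: 101 days at 1.25% → £338,000 × 1.25% × 101/365 = £1,169.1096
12 April – 31 December 2011: 264 days at 2.4% → £338,000 × 2.4% × 264/365 = £5,867.3096
Total = £7,036.4192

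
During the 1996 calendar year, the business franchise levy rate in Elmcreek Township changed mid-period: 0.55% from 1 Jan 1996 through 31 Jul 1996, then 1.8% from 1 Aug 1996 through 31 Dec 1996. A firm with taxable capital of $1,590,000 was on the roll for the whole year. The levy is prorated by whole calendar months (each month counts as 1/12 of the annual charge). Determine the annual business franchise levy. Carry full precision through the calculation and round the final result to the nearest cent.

1 Jan – 31 Jul 1996: 7 months at 0.55% → $1,590,000 × 0.55% × 7/12 = $5,101.2500
1 Aug – 31 Dec 1996: 5 months at 1.8% → $1,590,000 × 1.8% × 5/12 = $11,925.0000
Total = $17,026.2500

$17,026.25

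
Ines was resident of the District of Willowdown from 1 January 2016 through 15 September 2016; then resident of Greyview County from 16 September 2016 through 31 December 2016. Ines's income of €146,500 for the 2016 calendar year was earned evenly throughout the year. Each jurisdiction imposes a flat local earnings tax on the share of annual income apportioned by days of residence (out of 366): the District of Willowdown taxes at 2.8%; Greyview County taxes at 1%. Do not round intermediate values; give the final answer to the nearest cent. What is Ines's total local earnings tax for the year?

€3,331.07

The District of Willowdown, 1 January – 15 September 2016: 259 days → €146,500 × 2.8% × 259/366 = €2,902.7814
Greyview County, 16 September – 31 December 2016: 107 days → €146,500 × 1% × 107/366 = €428.2923
Total = €3,331.0738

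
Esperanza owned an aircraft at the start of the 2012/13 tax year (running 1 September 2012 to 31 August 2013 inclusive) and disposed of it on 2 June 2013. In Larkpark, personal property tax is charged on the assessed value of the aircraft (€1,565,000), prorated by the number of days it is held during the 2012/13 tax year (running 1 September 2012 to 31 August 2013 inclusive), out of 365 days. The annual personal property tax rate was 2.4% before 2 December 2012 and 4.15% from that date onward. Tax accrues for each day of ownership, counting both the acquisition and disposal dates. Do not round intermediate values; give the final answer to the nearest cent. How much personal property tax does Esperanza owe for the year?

€42,029.90

1 September – 1 December 2012: 92 days at 2.4% → €1,565,000 × 2.4% × 92/365 = €9,467.1781
2 December 2012 – 2 June 2013: 183 days at 4.15% → €1,565,000 × 4.15% × 183/365 = €32,562.7192
Total = €42,029.8973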